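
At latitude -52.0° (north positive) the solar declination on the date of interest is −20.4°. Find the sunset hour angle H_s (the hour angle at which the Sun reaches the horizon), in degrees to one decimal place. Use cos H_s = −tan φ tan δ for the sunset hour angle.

−tan φ tan δ = −(-1.2799)(-0.3719) = -0.4760; H_s = arccos(-0.4760) = 118.42°.

118.4°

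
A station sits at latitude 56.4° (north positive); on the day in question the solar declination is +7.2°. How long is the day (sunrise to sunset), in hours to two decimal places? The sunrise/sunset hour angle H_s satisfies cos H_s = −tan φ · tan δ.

−tan φ tan δ = −(1.5051)(0.1263) = -0.1901; H_s = arccos(-0.1901) = 100.96°.
Day length = 2 H_s / 15° h⁻¹ = 201.92° / 15 = 13.461 h.

13.46 hours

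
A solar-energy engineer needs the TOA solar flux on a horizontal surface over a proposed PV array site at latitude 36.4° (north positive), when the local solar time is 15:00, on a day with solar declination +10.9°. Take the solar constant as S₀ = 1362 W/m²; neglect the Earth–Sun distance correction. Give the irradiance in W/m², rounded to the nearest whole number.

Hour angle H = 15° × (15 − 12) = 45.00°.
cos θ_z = sin(36.4°) sin(10.9°) + cos(36.4°) cos(10.9°) cos(45.00°) = 0.1122 + 0.5589 = 0.6711.
Top-of-atmosphere irradiance = S₀ cos θ_z = 1362 × 0.6711 = 914.04 W/m².

914 W/m²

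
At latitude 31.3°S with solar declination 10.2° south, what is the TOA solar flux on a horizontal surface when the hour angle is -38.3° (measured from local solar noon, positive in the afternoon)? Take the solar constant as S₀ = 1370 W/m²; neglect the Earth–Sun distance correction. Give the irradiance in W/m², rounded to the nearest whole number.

cos θ_z = sin(-31.3°) sin(-10.2°) + cos(-31.3°) cos(-10.2°) cos(-38.30°) = 0.0920 + 0.6600 = 0.7520.
Top-of-atmosphere irradiance = S₀ cos θ_z = 1370 × 0.7520 = 1030.24 W/m².

1030 W/m²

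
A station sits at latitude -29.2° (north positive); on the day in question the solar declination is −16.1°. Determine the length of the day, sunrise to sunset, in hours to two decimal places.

cos H_s = −tan(-29.2°) · tan(-16.1°) = -0.1613, so H_s = arccos(-0.1613) = 99.28°.
Day length = 2 H_s / 15° h⁻¹ = 198.56° / 15 = 13.237 h.

13.24 hours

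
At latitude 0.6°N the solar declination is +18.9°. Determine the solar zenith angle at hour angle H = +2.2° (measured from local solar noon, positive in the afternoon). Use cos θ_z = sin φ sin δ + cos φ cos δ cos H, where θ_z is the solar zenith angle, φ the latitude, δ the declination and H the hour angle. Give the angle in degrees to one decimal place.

18.4°

With φ = 0.6°, δ = 18.9°, H = 2.20°: sin φ sin δ = 0.0034, cos φ cos δ cos H = 0.9453, so cos θ_z = 0.9487.
θ_z = arccos(0.9487) = 18.43°.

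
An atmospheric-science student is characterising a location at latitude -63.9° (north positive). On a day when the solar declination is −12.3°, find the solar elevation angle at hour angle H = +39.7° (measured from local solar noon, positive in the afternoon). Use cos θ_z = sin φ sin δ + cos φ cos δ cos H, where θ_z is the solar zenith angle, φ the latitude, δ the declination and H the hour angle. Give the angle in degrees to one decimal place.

31.5°

cos θ_z = sin φ sin δ + cos φ cos δ cos H = (-0.8980)(-0.2130) + (0.4399)(0.9770)(0.7694) = 0.5219.
θ_z = arccos(0.5219) = 58.54°, so the elevation is 90° − 58.54° = 31.46°.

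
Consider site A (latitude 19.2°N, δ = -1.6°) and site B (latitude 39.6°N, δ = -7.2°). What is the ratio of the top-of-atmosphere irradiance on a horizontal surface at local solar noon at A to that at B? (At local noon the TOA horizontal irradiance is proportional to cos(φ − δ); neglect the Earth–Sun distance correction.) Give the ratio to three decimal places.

1.366

A: cos θ_z = cos(19.2° − (-1.6°)) = 0.9348.
B: cos θ_z = cos(39.6° − (-7.2°)) = 0.6845.
Ratio A/B = 0.9348 / 0.6845 = 1.3657.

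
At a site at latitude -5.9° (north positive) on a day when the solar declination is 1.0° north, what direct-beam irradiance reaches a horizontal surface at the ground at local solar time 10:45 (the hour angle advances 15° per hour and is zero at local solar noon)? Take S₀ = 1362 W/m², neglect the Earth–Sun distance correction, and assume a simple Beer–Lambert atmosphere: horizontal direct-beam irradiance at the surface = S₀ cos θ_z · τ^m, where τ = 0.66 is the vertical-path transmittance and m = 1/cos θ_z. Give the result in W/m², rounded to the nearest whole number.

823 W/m²

Hour angle H = 15° × (10.75 − 12) = -18.75°.
cos θ_z = sin φ sin δ + cos φ cos δ cos H = (-0.1028)(0.0175) + (0.9947)(0.9998)(0.9469) = 0.9399.
Air mass m = 1/cos θ_z = 1/0.9399 = 1.064; τ^m = 0.66^1.064 = 0.6427.
Surface direct beam = 1362 × 0.9399 × 0.6427 = 822.75 W/m².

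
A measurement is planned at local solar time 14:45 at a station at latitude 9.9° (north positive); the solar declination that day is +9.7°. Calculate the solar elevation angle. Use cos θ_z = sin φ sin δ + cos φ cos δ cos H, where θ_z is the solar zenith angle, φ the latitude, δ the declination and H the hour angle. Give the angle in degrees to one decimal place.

49.4°

Hour angle H = 15° × (14.75 − 12) = 41.25°.
cos θ_z = sin φ sin δ + cos φ cos δ cos H = (0.1719)(0.1685) + (0.9851)(0.9857)(0.7518) = 0.7590.
θ_z = arccos(0.7590) = 40.62°, so the elevation is 90° − 40.62° = 49.38°.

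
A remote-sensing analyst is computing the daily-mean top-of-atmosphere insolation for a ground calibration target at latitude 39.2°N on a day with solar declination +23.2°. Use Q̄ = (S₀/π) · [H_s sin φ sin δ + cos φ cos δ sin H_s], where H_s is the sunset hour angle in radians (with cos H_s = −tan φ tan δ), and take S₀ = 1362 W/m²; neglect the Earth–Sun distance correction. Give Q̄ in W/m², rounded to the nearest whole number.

497 W/m²

The sunset hour angle satisfies cos H_s = −tan φ tan δ = -0.3496, giving H_s = 110.46°. In radians, H_s = 1.9279.
H_s sin φ sin δ = 1.9279 × 0.6320 × 0.3939 = 0.4799.
cos φ cos δ sin H_s = 0.7749 × 0.9191 × 0.9369 = 0.6673.
Q̄ = (1362/π) × (0.4799 + 0.6673) = 433.54 × 1.1472 = 497.36 W/m².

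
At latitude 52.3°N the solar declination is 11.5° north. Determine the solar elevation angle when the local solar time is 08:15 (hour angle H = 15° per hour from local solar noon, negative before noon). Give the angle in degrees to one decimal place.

29.4°

Hour angle H = 15° × (8.25 − 12) = -56.25°.
cos θ_z = sin φ sin δ + cos φ cos δ cos H = (0.7912)(0.1994) + (0.6115)(0.9799)(0.5556) = 0.4907.
θ_z = arccos(0.4907) = 60.61°, so the elevation is 90° − 60.61° = 29.39°.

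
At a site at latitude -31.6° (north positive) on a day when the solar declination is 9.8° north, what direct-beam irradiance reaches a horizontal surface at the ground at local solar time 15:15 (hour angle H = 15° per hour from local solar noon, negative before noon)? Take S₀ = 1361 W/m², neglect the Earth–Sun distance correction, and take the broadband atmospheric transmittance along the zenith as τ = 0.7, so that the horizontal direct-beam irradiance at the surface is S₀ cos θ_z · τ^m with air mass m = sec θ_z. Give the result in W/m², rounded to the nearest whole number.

Hour angle H = 15° × (15.25 − 12) = 48.75°.
With φ = -31.6°, δ = 9.8°, H = 48.75°: sin φ sin δ = -0.0892, cos φ cos δ cos H = 0.5534, so cos θ_z = 0.4642.
Air mass m = 1/cos θ_z = 1/0.4642 = 2.154; τ^m = 0.7^2.154 = 0.4638.
Surface direct beam = 1361 × 0.4642 × 0.4638 = 293.02 W/m².

293 W/m²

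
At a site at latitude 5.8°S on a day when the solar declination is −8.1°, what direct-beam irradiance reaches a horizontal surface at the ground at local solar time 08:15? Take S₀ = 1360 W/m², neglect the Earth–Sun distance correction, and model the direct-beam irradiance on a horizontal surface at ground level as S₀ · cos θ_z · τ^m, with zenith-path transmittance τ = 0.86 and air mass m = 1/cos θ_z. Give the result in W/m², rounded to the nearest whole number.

584 W/m²

Hour angle H = 15° × (8.25 − 12) = -56.25°.
cos θ_z = sin φ sin δ + cos φ cos δ cos H = (-0.1011)(-0.1409) + (0.9949)(0.9900)(0.5556) = 0.5615.
Air mass m = 1/cos θ_z = 1/0.5615 = 1.781; τ^m = 0.86^1.781 = 0.7644.
Surface direct beam = 1360 × 0.5615 × 0.7644 = 583.73 W/m².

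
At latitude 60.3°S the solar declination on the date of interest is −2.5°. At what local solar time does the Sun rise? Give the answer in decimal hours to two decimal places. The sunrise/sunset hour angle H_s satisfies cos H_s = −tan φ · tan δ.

The sunset hour angle satisfies cos H_s = −tan φ tan δ = -0.0765, giving H_s = 94.39°.
Sunrise is at 12 − H_s/15 = 12 − 6.293 = 5.707 h local solar time.

5.71 h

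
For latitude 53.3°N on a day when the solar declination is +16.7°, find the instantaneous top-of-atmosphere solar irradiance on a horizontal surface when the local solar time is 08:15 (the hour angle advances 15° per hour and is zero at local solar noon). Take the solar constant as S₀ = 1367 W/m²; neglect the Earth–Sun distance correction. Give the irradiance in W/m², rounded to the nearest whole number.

750 W/m²

Hour angle H = 15° × (8.25 − 12) = -56.25°.
cos θ_z = sin φ sin δ + cos φ cos δ cos H = (0.8018)(0.2874) + (0.5976)(0.9578)(0.5556) = 0.5485.
Top-of-atmosphere irradiance = S₀ cos θ_z = 1367 × 0.5485 = 749.80 W/m².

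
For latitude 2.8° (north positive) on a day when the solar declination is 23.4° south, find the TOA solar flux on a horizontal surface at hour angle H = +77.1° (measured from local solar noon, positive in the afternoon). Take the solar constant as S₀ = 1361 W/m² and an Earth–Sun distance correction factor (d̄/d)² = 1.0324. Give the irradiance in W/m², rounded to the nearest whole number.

260 W/m²

With φ = 2.8°, δ = -23.4°, H = 77.10°: sin φ sin δ = -0.0194, cos φ cos δ cos H = 0.2046, so cos θ_z = 0.1852.
Top-of-atmosphere irradiance = S₀ (d̄/d)² cos θ_z = 1361 × 1.0324 × 0.1852 = 260.22 W/m².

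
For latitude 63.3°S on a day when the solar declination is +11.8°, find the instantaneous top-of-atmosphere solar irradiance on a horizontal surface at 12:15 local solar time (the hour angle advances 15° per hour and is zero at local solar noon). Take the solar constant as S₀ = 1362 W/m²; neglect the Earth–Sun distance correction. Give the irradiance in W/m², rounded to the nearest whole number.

Hour angle H = 15° × (12.25 − 12) = 3.75°.
cos θ_z = sin φ sin δ + cos φ cos δ cos H = (-0.8934)(0.2045) + (0.4493)(0.9789)(0.9979) = 0.2562.
Top-of-atmosphere irradiance = S₀ cos θ_z = 1362 × 0.2562 = 348.94 W/m².

349 W/m²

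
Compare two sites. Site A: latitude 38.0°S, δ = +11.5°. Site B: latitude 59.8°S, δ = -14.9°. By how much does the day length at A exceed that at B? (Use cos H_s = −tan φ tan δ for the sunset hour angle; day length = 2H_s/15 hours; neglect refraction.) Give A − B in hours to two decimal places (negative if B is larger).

-4.85 h

A: H_s = arccos(−tan -38.0° · tan 11.5°) = 80.85°, so 2H_s/15 = 10.7800 h.
B: H_s = arccos(−tan -59.8° · tan -14.9°) = 117.20°, so 2H_s/15 = 15.6267 h.
A − B = 10.7800 − 15.6267 = -4.8467 h.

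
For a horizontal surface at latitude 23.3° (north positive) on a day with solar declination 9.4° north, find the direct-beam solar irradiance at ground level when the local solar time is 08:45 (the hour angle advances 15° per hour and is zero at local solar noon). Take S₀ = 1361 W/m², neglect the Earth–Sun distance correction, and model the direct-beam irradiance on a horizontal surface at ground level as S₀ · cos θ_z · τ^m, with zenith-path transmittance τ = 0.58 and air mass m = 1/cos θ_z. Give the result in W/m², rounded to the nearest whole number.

396 W/m²

Hour angle H = 15° × (8.75 − 12) = -48.75°.
With φ = 23.3°, δ = 9.4°, H = -48.75°: sin φ sin δ = 0.0646, cos φ cos δ cos H = 0.5974, so cos θ_z = 0.6620.
Air mass m = 1/cos θ_z = 1/0.6620 = 1.511; τ^m = 0.58^1.511 = 0.4391.
Surface direct beam = 1361 × 0.6620 × 0.4391 = 395.62 W/m².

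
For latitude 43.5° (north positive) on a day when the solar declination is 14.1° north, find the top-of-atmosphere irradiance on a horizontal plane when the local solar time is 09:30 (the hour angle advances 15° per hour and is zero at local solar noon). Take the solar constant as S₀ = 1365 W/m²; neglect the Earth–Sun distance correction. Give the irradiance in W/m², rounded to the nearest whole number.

Hour angle H = 15° × (9.5 − 12) = -37.50°.
cos θ_z = sin(43.5°) sin(14.1°) + cos(43.5°) cos(14.1°) cos(-37.50°) = 0.1677 + 0.5581 = 0.7258.
Top-of-atmosphere irradiance = S₀ cos θ_z = 1365 × 0.7258 = 990.72 W/m².

991 W/m²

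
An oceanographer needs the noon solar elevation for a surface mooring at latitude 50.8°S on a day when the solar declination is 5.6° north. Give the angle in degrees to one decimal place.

At local solar noon the hour angle is zero, so the elevation is 90° − |φ − δ| = 90° − |-50.8° − (5.6°)| = 90° − 56.4° = 33.6°.

33.6°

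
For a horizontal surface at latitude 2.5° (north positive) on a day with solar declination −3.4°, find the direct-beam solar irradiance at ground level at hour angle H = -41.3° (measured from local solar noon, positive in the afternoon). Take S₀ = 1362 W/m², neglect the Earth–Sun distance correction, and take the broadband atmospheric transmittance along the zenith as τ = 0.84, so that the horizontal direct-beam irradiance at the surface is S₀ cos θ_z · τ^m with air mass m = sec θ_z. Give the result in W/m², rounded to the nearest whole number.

805 W/m²

cos θ_z = sin φ sin δ + cos φ cos δ cos H = (0.0436)(-0.0593) + (0.9990)(0.9982)(0.7513) = 0.7466.
Air mass m = 1/cos θ_z = 1/0.7466 = 1.339; τ^m = 0.84^1.339 = 0.7918.
Surface direct beam = 1362 × 0.7466 × 0.7918 = 805.16 W/m².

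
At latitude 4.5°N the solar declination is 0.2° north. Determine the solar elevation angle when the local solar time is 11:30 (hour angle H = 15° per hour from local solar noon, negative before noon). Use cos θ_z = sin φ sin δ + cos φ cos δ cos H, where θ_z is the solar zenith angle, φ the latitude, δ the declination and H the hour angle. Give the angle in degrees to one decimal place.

Hour angle H = 15° × (11.5 − 12) = -7.50°.
cos θ_z = sin(4.5°) sin(0.2°) + cos(4.5°) cos(0.2°) cos(-7.50°) = 0.0003 + 0.9884 = 0.9887.
θ_z = arccos(0.9887) = 8.62°, so the elevation is 90° − 8.62° = 81.38°.

81.4°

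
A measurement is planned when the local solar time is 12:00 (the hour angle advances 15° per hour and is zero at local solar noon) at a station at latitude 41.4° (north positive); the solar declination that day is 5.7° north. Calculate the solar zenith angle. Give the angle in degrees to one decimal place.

35.7°

Hour angle H = 15° × (12 − 12) = 0.00°.
With φ = 41.4°, δ = 5.7°, H = 0.00°: sin φ sin δ = 0.0657, cos φ cos δ cos H = 0.7464, so cos θ_z = 0.8121.
θ_z = arccos(0.8121) = 35.70°.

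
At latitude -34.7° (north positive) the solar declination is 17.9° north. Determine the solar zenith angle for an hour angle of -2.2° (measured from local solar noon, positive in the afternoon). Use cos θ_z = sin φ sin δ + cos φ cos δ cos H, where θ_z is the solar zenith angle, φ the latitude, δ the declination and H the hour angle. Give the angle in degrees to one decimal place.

cos θ_z = sin φ sin δ + cos φ cos δ cos H = (-0.5693)(0.3074) + (0.8221)(0.9516)(0.9993) = 0.6068.
θ_z = arccos(0.6068) = 52.64°.

52.6°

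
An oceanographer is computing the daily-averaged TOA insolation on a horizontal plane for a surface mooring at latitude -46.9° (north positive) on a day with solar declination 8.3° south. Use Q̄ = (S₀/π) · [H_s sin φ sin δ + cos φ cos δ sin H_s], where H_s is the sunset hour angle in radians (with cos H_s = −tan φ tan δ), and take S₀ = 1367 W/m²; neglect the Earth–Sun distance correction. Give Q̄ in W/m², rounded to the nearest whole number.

370 W/m²

−tan φ tan δ = −(-1.0686)(-0.1459) = -0.1559; H_s = arccos(-0.1559) = 98.97°. In radians, H_s = 1.7274.
H_s sin φ sin δ = 1.7274 × -0.7302 × -0.1444 = 0.1821.
cos φ cos δ sin H_s = 0.6833 × 0.9895 × 0.9878 = 0.6679.
Q̄ = (1367/π) × (0.1821 + 0.6679) = 435.13 × 0.8500 = 369.86 W/m².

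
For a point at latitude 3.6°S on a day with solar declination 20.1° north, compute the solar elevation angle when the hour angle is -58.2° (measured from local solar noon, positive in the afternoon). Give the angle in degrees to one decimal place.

cos θ_z = sin φ sin δ + cos φ cos δ cos H = (-0.0628)(0.3437) + (0.9980)(0.9391)(0.5270) = 0.4723.
θ_z = arccos(0.4723) = 61.82°, so the elevation is 90° − 61.82° = 28.18°.

28.2°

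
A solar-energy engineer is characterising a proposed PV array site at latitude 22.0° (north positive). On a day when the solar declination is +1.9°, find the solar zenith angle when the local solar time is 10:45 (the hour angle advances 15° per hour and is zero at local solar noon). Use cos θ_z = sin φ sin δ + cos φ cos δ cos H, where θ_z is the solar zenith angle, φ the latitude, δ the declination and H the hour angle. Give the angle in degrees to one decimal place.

27.1°

Hour angle H = 15° × (10.75 − 12) = -18.75°.
cos θ_z = sin(22.0°) sin(1.9°) + cos(22.0°) cos(1.9°) cos(-18.75°) = 0.0124 + 0.8775 = 0.8899.
θ_z = arccos(0.8899) = 27.14°.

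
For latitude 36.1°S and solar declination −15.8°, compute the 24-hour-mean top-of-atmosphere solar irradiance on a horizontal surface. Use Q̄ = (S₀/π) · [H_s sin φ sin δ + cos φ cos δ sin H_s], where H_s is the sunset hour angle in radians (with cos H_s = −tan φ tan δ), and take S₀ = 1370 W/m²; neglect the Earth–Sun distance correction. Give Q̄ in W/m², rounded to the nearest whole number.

The sunset hour angle satisfies cos H_s = −tan φ tan δ = -0.2063, giving H_s = 101.91°. In radians, H_s = 1.7787.
H_s sin φ sin δ = 1.7787 × -0.5892 × -0.2723 = 0.2854.
cos φ cos δ sin H_s = 0.8080 × 0.9622 × 0.9785 = 0.7607.
Q̄ = (1370/π) × (0.2854 + 0.7607) = 436.08 × 1.0461 = 456.18 W/m².

456 W/m²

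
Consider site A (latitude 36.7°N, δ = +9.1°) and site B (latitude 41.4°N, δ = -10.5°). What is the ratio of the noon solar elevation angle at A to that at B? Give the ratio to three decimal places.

1.638

A: 90° − |36.7 − (9.1)| = 62.40°.
B: 90° − |41.4 − (-10.5)| = 38.10°.
Ratio A/B = 62.4000 / 38.1000 = 1.6378.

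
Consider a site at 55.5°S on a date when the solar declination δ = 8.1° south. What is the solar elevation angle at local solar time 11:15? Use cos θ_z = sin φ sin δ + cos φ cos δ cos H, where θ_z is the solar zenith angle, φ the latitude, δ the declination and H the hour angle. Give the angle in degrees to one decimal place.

41.8°

Hour angle H = 15° × (11.25 − 12) = -11.25°.
cos θ_z = sin(-55.5°) sin(-8.1°) + cos(-55.5°) cos(-8.1°) cos(-11.25°) = 0.1161 + 0.5500 = 0.6661.
θ_z = arccos(0.6661) = 48.23°, so the elevation is 90° − 48.23° = 41.77°.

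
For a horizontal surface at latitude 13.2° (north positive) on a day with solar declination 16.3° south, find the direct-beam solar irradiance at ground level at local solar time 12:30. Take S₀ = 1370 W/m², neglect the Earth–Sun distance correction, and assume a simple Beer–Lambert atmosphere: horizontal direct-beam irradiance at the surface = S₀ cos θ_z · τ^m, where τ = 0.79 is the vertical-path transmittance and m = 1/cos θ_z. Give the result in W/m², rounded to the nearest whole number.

899 W/m²

Hour angle H = 15° × (12.5 − 12) = 7.50°.
cos θ_z = sin φ sin δ + cos φ cos δ cos H = (0.2284)(-0.2807) + (0.9736)(0.9598)(0.9914) = 0.8623.
Air mass m = 1/cos θ_z = 1/0.8623 = 1.160; τ^m = 0.79^1.160 = 0.7608.
Surface direct beam = 1370 × 0.8623 × 0.7608 = 898.77 W/m².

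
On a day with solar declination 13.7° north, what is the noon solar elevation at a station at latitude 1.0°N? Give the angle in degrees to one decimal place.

77.3°

At local solar noon the hour angle is zero, so the elevation is 90° − |φ − δ| = 90° − |1.0° − (13.7°)| = 90° − 12.7° = 77.3°.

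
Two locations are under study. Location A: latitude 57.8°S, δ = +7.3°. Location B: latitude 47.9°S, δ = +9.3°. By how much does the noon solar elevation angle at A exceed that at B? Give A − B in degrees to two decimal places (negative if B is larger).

-7.90°

A: 90° − |-57.8 − (7.3)| = 24.90°.
B: 90° − |-47.9 − (9.3)| = 32.80°.
A − B = 24.90 − 32.80 = -7.90°.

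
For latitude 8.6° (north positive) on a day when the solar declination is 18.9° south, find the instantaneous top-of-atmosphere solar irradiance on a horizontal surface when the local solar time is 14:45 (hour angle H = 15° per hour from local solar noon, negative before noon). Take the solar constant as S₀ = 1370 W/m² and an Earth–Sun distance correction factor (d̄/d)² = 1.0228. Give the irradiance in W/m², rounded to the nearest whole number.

918 W/m²

Hour angle H = 15° × (14.75 − 12) = 41.25°.
With φ = 8.6°, δ = -18.9°, H = 41.25°: sin φ sin δ = -0.0484, cos φ cos δ cos H = 0.7033, so cos θ_z = 0.6549.
Top-of-atmosphere irradiance = S₀ (d̄/d)² cos θ_z = 1370 × 1.0228 × 0.6549 = 917.67 W/m².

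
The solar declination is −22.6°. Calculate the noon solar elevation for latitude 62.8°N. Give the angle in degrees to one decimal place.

At local solar noon the hour angle is zero, so the elevation is 90° − |φ − δ| = 90° − |62.8° − (-22.6°)| = 90° − 85.4° = 4.6°.

4.6°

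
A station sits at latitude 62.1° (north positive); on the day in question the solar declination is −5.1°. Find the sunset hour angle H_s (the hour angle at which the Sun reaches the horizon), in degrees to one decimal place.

cos H_s = −tan(62.1°) · tan(-5.1°) = 0.1686, so H_s = arccos(0.1686) = 80.29°.

80.3°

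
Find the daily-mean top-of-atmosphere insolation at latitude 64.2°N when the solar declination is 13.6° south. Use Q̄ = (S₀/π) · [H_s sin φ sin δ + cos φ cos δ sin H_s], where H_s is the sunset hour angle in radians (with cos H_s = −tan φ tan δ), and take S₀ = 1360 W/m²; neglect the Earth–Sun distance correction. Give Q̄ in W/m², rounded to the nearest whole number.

cos H_s = −tan(64.2°) · tan(-13.6°) = 0.5004, so H_s = arccos(0.5004) = 59.97°. In radians, H_s = 1.0467.
H_s sin φ sin δ = 1.0467 × 0.9003 × -0.2351 = -0.2215.
cos φ cos δ sin H_s = 0.4352 × 0.9720 × 0.8658 = 0.3662.
Q̄ = (1360/π) × (-0.2215 + 0.3662) = 432.90 × 0.1447 = 62.64 W/m².

63 W/m²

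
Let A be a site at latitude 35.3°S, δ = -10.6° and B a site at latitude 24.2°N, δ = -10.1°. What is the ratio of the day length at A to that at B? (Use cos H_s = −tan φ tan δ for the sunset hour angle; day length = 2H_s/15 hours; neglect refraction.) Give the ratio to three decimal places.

1.143

A: H_s = arccos(−tan -35.3° · tan -10.6°) = 97.61°, so 2H_s/15 = 13.0147 h.
B: H_s = arccos(−tan 24.2° · tan -10.1°) = 85.41°, so 2H_s/15 = 11.3880 h.
Ratio A/B = 13.0147 / 11.3880 = 1.1428.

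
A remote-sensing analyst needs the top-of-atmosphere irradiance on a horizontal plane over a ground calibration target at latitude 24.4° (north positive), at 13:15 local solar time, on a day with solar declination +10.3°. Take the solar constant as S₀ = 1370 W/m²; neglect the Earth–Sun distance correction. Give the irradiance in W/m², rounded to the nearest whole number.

1264 W/m²

Hour angle H = 15° × (13.25 − 12) = 18.75°.
cos θ_z = sin(24.4°) sin(10.3°) + cos(24.4°) cos(10.3°) cos(18.75°) = 0.0739 + 0.8485 = 0.9224.
Top-of-atmosphere irradiance = S₀ cos θ_z = 1370 × 0.9224 = 1263.69 W/m².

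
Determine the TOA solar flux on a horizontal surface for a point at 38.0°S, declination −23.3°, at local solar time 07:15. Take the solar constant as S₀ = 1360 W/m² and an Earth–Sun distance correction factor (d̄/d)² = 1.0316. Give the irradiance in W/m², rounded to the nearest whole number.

Hour angle H = 15° × (7.25 − 12) = -71.25°.
With φ = -38.0°, δ = -23.3°, H = -71.25°: sin φ sin δ = 0.2435, cos φ cos δ cos H = 0.2326, so cos θ_z = 0.4761.
Top-of-atmosphere irradiance = S₀ (d̄/d)² cos θ_z = 1360 × 1.0316 × 0.4761 = 667.96 W/m².

668 W/m²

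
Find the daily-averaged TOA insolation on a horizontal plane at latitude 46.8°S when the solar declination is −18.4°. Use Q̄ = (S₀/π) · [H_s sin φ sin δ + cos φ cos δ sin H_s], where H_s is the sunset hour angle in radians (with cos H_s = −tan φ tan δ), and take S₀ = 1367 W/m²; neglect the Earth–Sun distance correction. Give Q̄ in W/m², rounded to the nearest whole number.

458 W/m²

The sunset hour angle satisfies cos H_s = −tan φ tan δ = -0.3542, giving H_s = 110.74°. In radians, H_s = 1.9328.
H_s sin φ sin δ = 1.9328 × -0.7290 × -0.3156 = 0.4447.
cos φ cos δ sin H_s = 0.6845 × 0.9489 × 0.9352 = 0.6074.
Q̄ = (1367/π) × (0.4447 + 0.6074) = 435.13 × 1.0521 = 457.80 W/m².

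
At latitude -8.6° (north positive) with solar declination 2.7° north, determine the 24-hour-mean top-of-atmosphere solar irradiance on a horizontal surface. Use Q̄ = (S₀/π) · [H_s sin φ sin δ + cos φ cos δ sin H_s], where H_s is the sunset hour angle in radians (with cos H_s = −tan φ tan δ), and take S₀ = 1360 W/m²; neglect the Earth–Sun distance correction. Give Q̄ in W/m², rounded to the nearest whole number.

423 W/m²

The sunset hour angle satisfies cos H_s = −tan φ tan δ = 0.0071, giving H_s = 89.59°. In radians, H_s = 1.5636.
H_s sin φ sin δ = 1.5636 × -0.1495 × 0.0471 = -0.0110.
cos φ cos δ sin H_s = 0.9888 × 0.9989 × 1.0000 = 0.9877.
Q̄ = (1360/π) × (-0.0110 + 0.9877) = 432.90 × 0.9767 = 422.81 W/m².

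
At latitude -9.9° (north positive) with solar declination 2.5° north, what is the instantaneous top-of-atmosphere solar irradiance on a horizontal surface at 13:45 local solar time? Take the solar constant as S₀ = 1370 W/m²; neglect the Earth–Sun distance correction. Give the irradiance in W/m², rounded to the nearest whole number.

1199 W/m²

Hour angle H = 15° × (13.75 − 12) = 26.25°.
With φ = -9.9°, δ = 2.5°, H = 26.25°: sin φ sin δ = -0.0075, cos φ cos δ cos H = 0.8827, so cos θ_z = 0.8752.
Top-of-atmosphere irradiance = S₀ cos θ_z = 1370 × 0.8752 = 1199.02 W/m².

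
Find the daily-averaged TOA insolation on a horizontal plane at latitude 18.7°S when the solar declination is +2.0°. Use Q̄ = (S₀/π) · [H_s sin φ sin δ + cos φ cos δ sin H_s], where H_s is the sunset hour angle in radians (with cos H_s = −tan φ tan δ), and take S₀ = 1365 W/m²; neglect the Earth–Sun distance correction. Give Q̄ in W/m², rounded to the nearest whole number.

The sunset hour angle satisfies cos H_s = −tan φ tan δ = 0.0118, giving H_s = 89.32°. In radians, H_s = 1.5589.
H_s sin φ sin δ = 1.5589 × -0.3206 × 0.0349 = -0.0174.
cos φ cos δ sin H_s = 0.9472 × 0.9994 × 0.9999 = 0.9465.
Q̄ = (1365/π) × (-0.0174 + 0.9465) = 434.49 × 0.9291 = 403.68 W/m².

404 W/m²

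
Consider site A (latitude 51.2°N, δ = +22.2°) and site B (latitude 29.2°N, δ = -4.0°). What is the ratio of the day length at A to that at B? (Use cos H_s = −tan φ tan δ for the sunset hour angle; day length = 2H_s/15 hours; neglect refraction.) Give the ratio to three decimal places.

1.373

A: H_s = arccos(−tan 51.2° · tan 22.2°) = 120.50°, so 2H_s/15 = 16.0667 h.
B: H_s = arccos(−tan 29.2° · tan -4.0°) = 87.76°, so 2H_s/15 = 11.7013 h.
Ratio A/B = 16.0667 / 11.7013 = 1.3731.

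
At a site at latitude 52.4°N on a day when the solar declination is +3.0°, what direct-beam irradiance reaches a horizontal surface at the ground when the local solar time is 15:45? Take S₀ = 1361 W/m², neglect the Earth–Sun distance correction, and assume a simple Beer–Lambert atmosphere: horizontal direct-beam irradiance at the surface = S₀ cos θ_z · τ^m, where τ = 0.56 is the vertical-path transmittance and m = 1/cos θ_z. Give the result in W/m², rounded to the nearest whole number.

Hour angle H = 15° × (15.75 − 12) = 56.25°.
cos θ_z = sin φ sin δ + cos φ cos δ cos H = (0.7923)(0.0523) + (0.6101)(0.9986)(0.5556) = 0.3799.
Air mass m = 1/cos θ_z = 1/0.3799 = 2.632; τ^m = 0.56^2.632 = 0.2174.
Surface direct beam = 1361 × 0.3799 × 0.2174 = 112.41 W/m².

112 W/m²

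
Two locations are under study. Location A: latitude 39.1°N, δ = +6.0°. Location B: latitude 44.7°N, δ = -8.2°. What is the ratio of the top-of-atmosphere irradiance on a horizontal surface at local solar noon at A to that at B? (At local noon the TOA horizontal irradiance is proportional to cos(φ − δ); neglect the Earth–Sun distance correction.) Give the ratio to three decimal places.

A: cos θ_z = cos(39.1° − (6.0°)) = 0.8377.
B: cos θ_z = cos(44.7° − (-8.2°)) = 0.6032.
Ratio A/B = 0.8377 / 0.6032 = 1.3888.

1.389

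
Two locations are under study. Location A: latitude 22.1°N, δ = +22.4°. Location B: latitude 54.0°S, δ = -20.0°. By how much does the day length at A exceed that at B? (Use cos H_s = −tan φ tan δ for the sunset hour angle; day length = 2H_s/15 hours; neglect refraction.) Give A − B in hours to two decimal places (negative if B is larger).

A: H_s = arccos(−tan 22.1° · tan 22.4°) = 99.63°, so 2H_s/15 = 13.2840 h.
B: H_s = arccos(−tan -54.0° · tan -20.0°) = 120.06°, so 2H_s/15 = 16.0080 h.
A − B = 13.2840 − 16.0080 = -2.7240 h.

-2.72 h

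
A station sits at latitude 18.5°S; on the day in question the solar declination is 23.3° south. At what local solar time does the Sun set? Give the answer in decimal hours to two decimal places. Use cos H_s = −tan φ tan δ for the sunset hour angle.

The sunset hour angle satisfies cos H_s = −tan φ tan δ = -0.1441, giving H_s = 98.29°.
Sunset is at 12 + H_s/15 = 12 + 6.553 = 18.553 h local solar time.

18.55 h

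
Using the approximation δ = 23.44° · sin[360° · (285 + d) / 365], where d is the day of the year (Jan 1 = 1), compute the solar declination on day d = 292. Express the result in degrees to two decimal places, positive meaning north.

360 × (285 + 292) / 365 = 569.096°; sin(569.096°) = -0.4863.
δ = 23.44 × -0.4863 = -11.399° ≈ -11.40°.

-11.40°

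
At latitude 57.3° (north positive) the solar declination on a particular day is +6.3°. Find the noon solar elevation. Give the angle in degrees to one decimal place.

39.0°

At local solar noon the hour angle is zero, so the elevation is 90° − |φ − δ| = 90° − |57.3° − (6.3°)| = 90° − 51.0° = 39.0°.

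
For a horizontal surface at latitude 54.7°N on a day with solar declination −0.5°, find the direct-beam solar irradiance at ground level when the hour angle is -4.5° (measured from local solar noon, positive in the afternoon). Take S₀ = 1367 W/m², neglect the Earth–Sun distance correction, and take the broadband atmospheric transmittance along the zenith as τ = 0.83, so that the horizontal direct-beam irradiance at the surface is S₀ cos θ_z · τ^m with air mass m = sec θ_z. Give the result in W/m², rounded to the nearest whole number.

561 W/m²

cos θ_z = sin φ sin δ + cos φ cos δ cos H = (0.8161)(-0.0087) + (0.5779)(1.0000)(0.9969) = 0.5690.
Air mass m = 1/cos θ_z = 1/0.5690 = 1.757; τ^m = 0.83^1.757 = 0.7208.
Surface direct beam = 1367 × 0.5690 × 0.7208 = 560.65 W/m².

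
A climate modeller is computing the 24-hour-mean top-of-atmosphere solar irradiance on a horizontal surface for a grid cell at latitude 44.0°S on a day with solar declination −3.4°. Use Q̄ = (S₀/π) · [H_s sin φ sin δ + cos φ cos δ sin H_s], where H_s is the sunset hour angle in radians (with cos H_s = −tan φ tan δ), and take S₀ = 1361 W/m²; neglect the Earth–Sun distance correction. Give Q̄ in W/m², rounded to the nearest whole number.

340 W/m²

−tan φ tan δ = −(-0.9657)(-0.0594) = -0.0574; H_s = arccos(-0.0574) = 93.29°. In radians, H_s = 1.6282.
H_s sin φ sin δ = 1.6282 × -0.6947 × -0.0593 = 0.0671.
cos φ cos δ sin H_s = 0.7193 × 0.9982 × 0.9984 = 0.7169.
Q̄ = (1361/π) × (0.0671 + 0.7169) = 433.22 × 0.7840 = 339.64 W/m².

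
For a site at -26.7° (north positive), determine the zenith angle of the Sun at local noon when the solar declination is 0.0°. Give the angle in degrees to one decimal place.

26.7°

At local solar noon the hour angle is zero, so the zenith angle is |φ − δ| = |-26.7° − (0.0°)| = 26.7°.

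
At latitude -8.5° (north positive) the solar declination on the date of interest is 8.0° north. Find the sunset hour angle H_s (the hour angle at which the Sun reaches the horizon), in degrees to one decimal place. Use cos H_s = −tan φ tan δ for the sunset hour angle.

cos H_s = −tan(-8.5°) · tan(8.0°) = 0.0210, so H_s = arccos(0.0210) = 88.80°.

88.8°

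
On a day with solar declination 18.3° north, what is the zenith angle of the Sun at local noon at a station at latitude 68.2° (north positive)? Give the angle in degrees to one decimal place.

49.9°

At local solar noon the hour angle is zero, so the zenith angle is |φ − δ| = |68.2° − (18.3°)| = 49.9°.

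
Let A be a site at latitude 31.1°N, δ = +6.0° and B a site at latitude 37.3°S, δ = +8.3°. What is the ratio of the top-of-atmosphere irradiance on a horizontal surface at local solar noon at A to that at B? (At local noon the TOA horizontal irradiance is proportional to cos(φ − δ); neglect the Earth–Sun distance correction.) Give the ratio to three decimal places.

A: cos θ_z = cos(31.1° − (6.0°)) = 0.9056.
B: cos θ_z = cos(-37.3° − (8.3°)) = 0.6997.
Ratio A/B = 0.9056 / 0.6997 = 1.2943.

1.294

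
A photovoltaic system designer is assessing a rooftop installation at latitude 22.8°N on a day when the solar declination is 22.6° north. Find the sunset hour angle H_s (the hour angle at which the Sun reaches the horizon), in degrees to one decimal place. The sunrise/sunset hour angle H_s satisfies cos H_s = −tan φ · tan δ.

100.1°

The sunset hour angle satisfies cos H_s = −tan φ tan δ = -0.1750, giving H_s = 100.08°.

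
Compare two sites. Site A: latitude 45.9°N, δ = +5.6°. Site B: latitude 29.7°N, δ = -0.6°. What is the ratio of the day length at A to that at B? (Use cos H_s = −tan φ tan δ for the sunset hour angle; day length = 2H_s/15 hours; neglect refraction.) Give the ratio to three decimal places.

1.069

A: H_s = arccos(−tan 45.9° · tan 5.6°) = 95.81°, so 2H_s/15 = 12.7747 h.
B: H_s = arccos(−tan 29.7° · tan -0.6°) = 89.66°, so 2H_s/15 = 11.9547 h.
Ratio A/B = 12.7747 / 11.9547 = 1.0686.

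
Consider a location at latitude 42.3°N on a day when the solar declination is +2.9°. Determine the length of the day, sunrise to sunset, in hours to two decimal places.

12.35 hours

−tan φ tan δ = −(0.9099)(0.0507) = -0.0461; H_s = arccos(-0.0461) = 92.64°.
Day length = 2 H_s / 15° h⁻¹ = 185.28° / 15 = 12.352 h.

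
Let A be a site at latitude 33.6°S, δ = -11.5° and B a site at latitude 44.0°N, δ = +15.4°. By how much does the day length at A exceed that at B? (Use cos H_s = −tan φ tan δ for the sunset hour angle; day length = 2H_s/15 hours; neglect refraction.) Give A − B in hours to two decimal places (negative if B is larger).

-1.02 h

A: H_s = arccos(−tan -33.6° · tan -11.5°) = 97.77°, so 2H_s/15 = 13.0360 h.
B: H_s = arccos(−tan 44.0° · tan 15.4°) = 105.43°, so 2H_s/15 = 14.0573 h.
A − B = 13.0360 − 14.0573 = -1.0213 h.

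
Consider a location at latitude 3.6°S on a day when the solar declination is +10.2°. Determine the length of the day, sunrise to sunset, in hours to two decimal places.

11.91 hours

The sunset hour angle satisfies cos H_s = −tan φ tan δ = 0.0113, giving H_s = 89.35°.
Day length = 2 H_s / 15° h⁻¹ = 178.70° / 15 = 11.913 h.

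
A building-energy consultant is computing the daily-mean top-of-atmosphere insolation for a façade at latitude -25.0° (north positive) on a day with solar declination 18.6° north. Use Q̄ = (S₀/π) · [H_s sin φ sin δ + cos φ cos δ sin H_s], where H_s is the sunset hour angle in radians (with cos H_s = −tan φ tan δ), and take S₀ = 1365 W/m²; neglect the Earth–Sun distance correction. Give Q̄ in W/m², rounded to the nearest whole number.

286 W/m²

The sunset hour angle satisfies cos H_s = −tan φ tan δ = 0.1569, giving H_s = 80.97°. In radians, H_s = 1.4132.
H_s sin φ sin δ = 1.4132 × -0.4226 × 0.3190 = -0.1905.
cos φ cos δ sin H_s = 0.9063 × 0.9478 × 0.9876 = 0.8483.
Q̄ = (1365/π) × (-0.1905 + 0.8483) = 434.49 × 0.6578 = 285.81 W/m².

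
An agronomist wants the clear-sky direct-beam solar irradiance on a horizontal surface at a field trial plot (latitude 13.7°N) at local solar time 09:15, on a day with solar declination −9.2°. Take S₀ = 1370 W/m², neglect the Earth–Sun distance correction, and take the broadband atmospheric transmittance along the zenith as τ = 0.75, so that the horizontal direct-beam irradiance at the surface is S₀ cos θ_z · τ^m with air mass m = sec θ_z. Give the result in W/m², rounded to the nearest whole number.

614 W/m²

Hour angle H = 15° × (9.25 − 12) = -41.25°.
cos θ_z = sin φ sin δ + cos φ cos δ cos H = (0.2368)(-0.1599) + (0.9715)(0.9871)(0.7518) = 0.6831.
Air mass m = 1/cos θ_z = 1/0.6831 = 1.464; τ^m = 0.75^1.464 = 0.6563.
Surface direct beam = 1370 × 0.6831 × 0.6563 = 614.20 W/m².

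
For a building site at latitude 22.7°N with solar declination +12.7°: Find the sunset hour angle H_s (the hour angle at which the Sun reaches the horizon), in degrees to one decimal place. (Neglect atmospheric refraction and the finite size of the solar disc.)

−tan φ tan δ = −(0.4183)(0.2254) = -0.0943; H_s = arccos(-0.0943) = 95.41°.

95.4°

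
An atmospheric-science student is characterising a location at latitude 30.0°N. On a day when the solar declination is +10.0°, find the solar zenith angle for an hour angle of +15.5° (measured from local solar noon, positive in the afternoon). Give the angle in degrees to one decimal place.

cos θ_z = sin(30.0°) sin(10.0°) + cos(30.0°) cos(10.0°) cos(15.50°) = 0.0868 + 0.8219 = 0.9087.
θ_z = arccos(0.9087) = 24.67°.

24.7°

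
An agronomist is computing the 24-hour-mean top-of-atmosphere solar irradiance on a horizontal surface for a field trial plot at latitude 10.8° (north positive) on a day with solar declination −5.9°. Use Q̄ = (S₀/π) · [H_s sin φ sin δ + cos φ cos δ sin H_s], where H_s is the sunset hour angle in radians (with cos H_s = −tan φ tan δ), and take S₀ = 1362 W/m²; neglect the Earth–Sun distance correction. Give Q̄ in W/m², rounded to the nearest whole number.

411 W/m²

−tan φ tan δ = −(0.1908)(-0.1033) = 0.0197; H_s = arccos(0.0197) = 88.87°. In radians, H_s = 1.5511.
H_s sin φ sin δ = 1.5511 × 0.1874 × -0.1028 = -0.0299.
cos φ cos δ sin H_s = 0.9823 × 0.9947 × 0.9998 = 0.9769.
Q̄ = (1362/π) × (-0.0299 + 0.9769) = 433.54 × 0.9470 = 410.56 W/m².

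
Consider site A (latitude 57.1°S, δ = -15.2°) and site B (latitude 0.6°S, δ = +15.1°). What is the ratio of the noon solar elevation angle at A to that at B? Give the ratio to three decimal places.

A: 90° − |-57.1 − (-15.2)| = 48.10°.
B: 90° − |-0.6 − (15.1)| = 74.30°.
Ratio A/B = 48.1000 / 74.3000 = 0.6474.

0.647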